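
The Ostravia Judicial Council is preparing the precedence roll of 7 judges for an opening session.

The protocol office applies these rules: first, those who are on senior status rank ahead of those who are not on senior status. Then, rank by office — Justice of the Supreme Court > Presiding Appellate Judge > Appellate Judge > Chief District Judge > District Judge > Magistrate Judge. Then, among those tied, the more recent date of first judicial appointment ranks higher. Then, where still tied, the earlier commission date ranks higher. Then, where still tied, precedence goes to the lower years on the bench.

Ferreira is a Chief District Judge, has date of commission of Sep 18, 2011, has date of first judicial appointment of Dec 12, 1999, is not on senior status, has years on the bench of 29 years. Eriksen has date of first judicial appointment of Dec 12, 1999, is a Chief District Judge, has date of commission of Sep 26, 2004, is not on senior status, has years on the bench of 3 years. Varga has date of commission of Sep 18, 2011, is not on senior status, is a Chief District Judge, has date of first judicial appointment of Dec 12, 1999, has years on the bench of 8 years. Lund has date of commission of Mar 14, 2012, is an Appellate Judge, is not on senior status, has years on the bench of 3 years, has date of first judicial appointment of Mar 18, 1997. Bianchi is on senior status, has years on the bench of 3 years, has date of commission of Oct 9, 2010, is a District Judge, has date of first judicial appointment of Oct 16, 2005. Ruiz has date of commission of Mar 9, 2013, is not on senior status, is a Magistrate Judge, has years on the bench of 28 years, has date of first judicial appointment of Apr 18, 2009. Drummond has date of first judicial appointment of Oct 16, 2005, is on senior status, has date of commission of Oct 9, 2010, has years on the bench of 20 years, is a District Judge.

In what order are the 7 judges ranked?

By the first rule: Bianchi and Drummond (both on senior status); then Lund, Eriksen, Varga, Ferreira and Ruiz (each not on senior status).
Bianchi and Drummond are each District Judge, so the next rule applies.
Bianchi and Drummond both have date of first judicial appointment Oct 16, 2005, so the next rule applies.
Bianchi and Drummond both have date of commission Oct 9, 2010, so the next rule applies.
Among Bianchi and Drummond, by years on the bench (lower first): Bianchi (3 years) before Drummond (20 years).
Among Lund, Eriksen, Varga, Ferreira and Ruiz, by office: Lund (Appellate Judge) before Eriksen, Varga and Ferreira (Chief District Judge) before Ruiz (Magistrate Judge).
Eriksen, Varga and Ferreira all have date of first judicial appointment Dec 12, 1999, so the next rule applies.
Among Eriksen, Varga and Ferreira, by date of commission (earlier first): Eriksen (Sep 26, 2004) before Varga and Ferreira (Sep 18, 2011).
Among Varga and Ferreira, by years on the bench (lower first): Varga (8 years) before Ferreira (29 years).
Full order: Bianchi, Drummond, Lund, Eriksen, Varga, Ferreira, Ruiz.

Bianchi, Drummond, Lund, Eriksen, Varga, Ferreira, Ruiz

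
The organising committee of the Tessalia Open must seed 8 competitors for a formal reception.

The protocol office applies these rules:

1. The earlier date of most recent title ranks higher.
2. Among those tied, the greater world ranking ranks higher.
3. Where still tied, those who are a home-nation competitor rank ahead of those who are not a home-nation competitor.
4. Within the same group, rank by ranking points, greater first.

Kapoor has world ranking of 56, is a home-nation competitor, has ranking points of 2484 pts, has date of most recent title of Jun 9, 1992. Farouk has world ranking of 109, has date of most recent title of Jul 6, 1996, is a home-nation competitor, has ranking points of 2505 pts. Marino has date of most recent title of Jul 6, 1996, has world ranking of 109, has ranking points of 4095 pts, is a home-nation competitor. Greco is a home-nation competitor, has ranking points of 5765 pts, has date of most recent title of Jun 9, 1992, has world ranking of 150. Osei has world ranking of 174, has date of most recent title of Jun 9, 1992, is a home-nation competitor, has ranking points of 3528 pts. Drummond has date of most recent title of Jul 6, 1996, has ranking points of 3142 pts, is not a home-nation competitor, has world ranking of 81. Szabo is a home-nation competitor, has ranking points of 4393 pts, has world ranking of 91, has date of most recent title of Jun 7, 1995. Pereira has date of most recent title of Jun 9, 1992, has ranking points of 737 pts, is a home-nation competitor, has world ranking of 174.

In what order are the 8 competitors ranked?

Osei, Pereira, Greco, Kapoor, Szabo, Marino, Farouk, Drummond

By date of most recent title (earlier first): Osei, Pereira, Greco and Kapoor (each Jun 9, 1992); then Szabo (Jun 7, 1995); then Marino, Farouk and Drummond (each Jul 6, 1996).
Among Osei, Pereira, Greco and Kapoor, by world ranking (higher first): Osei and Pereira (174) before Greco (150) before Kapoor (56).
Osei and Pereira are each a home-nation competitor, so the next rule applies.
Among Osei and Pereira, by ranking points (higher first): Osei (3528 pts) before Pereira (737 pts).
Among Marino, Farouk and Drummond, by world ranking (higher first): Marino and Farouk (109) before Drummond (81).
Marino and Farouk are each a home-nation competitor, so the next rule applies.
Among Marino and Farouk, by ranking points (higher first): Marino (4095 pts) before Farouk (2505 pts).
Full order: Osei, Pereira, Greco, Kapoor, Szabo, Marino, Farouk, Drummond.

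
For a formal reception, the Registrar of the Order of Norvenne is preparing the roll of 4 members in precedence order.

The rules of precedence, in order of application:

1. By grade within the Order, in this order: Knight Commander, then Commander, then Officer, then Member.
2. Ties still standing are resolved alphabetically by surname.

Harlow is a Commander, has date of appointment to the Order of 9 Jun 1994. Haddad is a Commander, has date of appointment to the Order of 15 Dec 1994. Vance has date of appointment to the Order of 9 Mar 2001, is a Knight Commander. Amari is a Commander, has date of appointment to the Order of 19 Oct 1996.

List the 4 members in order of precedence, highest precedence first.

Vance, Amari, Haddad, Harlow

By grade within the Order: Vance (Knight Commander); then Amari, Haddad and Harlow (Commander).
Among Amari, Haddad and Harlow, alphabetically by surname: Amari before Haddad before Harlow.
Full order: Vance, Amari, Haddad, Harlow.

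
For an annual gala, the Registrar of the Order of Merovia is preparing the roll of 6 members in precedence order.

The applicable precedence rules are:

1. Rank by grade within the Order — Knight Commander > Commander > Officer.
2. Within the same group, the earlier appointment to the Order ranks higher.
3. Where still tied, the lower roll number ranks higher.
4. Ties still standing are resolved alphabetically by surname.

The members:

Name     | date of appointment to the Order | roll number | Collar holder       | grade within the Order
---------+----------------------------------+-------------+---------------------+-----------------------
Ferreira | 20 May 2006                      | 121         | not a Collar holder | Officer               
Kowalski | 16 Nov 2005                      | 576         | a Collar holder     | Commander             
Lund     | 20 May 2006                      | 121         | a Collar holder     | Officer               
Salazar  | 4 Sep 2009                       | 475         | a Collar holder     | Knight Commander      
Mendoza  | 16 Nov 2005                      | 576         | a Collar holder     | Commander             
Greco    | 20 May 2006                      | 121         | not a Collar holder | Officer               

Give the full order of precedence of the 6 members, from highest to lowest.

Salazar, Kowalski, Mendoza, Ferreira, Greco, Lund

By grade within the Order: Salazar (Knight Commander); then Kowalski and Mendoza (Commander); then Ferreira, Greco and Lund (Officer).
Kowalski and Mendoza both have date of appointment to the Order 16 Nov 2005, so the next rule applies.
Kowalski and Mendoza both have roll number 576, so the next rule applies.
Among Kowalski and Mendoza, alphabetically by surname: Kowalski before Mendoza.
Ferreira, Greco and Lund all have date of appointment to the Order 20 May 2006, so the next rule applies.
Ferreira, Greco and Lund all have roll number 121, so the next rule applies.
Among Ferreira, Greco and Lund, alphabetically by surname: Ferreira before Greco before Lund.
Full order: Salazar, Kowalski, Mendoza, Ferreira, Greco, Lund.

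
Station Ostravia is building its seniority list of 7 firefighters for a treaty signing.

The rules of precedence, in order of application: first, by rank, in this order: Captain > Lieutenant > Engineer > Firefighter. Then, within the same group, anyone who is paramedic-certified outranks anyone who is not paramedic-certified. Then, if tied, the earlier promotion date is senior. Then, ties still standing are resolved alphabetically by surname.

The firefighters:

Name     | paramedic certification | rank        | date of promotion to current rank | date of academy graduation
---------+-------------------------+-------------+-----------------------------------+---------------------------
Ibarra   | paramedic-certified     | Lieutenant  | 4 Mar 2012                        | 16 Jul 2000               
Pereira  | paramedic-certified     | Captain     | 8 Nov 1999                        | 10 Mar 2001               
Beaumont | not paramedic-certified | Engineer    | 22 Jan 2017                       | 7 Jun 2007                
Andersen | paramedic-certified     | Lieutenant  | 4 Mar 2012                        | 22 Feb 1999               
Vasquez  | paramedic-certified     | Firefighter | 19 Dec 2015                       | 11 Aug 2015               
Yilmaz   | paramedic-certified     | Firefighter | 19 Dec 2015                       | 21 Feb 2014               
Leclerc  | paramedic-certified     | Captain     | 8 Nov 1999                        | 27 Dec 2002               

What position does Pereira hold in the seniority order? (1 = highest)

By rank: Leclerc and Pereira (Captain); then Andersen and Ibarra (Lieutenant); then Beaumont (Engineer); then Vasquez and Yilmaz (Firefighter).
Leclerc and Pereira are each paramedic-certified, so the next rule applies.
Leclerc and Pereira both have date of promotion to current rank 8 Nov 1999, so the next rule applies.
Among Leclerc and Pereira, alphabetically by surname: Leclerc before Pereira.
Andersen and Ibarra are each paramedic-certified, so the next rule applies.
Andersen and Ibarra both have date of promotion to current rank 4 Mar 2012, so the next rule applies.
Among Andersen and Ibarra, alphabetically by surname: Andersen before Ibarra.
Vasquez and Yilmaz are each paramedic-certified, so the next rule applies.
Vasquez and Yilmaz both have date of promotion to current rank 19 Dec 2015, so the next rule applies.
Among Vasquez and Yilmaz, alphabetically by surname: Vasquez before Yilmaz.
Order: Leclerc, Pereira, Andersen, Ibarra, Beaumont, Vasquez, Yilmaz. So position 2.

2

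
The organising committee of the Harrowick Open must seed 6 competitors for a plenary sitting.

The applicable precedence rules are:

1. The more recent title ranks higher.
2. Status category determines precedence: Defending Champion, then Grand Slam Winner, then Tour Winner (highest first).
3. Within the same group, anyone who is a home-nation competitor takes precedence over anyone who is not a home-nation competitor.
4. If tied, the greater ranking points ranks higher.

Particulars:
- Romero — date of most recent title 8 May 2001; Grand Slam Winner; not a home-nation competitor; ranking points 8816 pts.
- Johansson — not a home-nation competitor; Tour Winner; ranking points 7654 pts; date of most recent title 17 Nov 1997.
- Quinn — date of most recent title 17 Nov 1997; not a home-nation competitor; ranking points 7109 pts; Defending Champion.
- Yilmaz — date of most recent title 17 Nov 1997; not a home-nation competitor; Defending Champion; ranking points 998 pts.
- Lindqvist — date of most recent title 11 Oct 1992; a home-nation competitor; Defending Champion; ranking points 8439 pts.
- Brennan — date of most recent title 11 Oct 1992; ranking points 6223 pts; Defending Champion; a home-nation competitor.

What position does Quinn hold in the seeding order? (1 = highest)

2

By date of most recent title (later first): Romero (8 May 2001); then Quinn, Yilmaz and Johansson (each 17 Nov 1997); then Lindqvist and Brennan (both 11 Oct 1992).
Among Quinn, Yilmaz and Johansson, by status category: Quinn and Yilmaz (Defending Champion) before Johansson (Tour Winner).
Quinn and Yilmaz are each not a home-nation competitor, so the next rule applies.
Among Quinn and Yilmaz, by ranking points (higher first): Quinn (7109 pts) before Yilmaz (998 pts).
Lindqvist and Brennan are each Defending Champion, so the next rule applies.
Lindqvist and Brennan are each a home-nation competitor, so the next rule applies.
Among Lindqvist and Brennan, by ranking points (higher first): Lindqvist (8439 pts) before Brennan (6223 pts).
Order: Romero, Quinn, Yilmaz, Johansson, Lindqvist, Brennan. So position 2.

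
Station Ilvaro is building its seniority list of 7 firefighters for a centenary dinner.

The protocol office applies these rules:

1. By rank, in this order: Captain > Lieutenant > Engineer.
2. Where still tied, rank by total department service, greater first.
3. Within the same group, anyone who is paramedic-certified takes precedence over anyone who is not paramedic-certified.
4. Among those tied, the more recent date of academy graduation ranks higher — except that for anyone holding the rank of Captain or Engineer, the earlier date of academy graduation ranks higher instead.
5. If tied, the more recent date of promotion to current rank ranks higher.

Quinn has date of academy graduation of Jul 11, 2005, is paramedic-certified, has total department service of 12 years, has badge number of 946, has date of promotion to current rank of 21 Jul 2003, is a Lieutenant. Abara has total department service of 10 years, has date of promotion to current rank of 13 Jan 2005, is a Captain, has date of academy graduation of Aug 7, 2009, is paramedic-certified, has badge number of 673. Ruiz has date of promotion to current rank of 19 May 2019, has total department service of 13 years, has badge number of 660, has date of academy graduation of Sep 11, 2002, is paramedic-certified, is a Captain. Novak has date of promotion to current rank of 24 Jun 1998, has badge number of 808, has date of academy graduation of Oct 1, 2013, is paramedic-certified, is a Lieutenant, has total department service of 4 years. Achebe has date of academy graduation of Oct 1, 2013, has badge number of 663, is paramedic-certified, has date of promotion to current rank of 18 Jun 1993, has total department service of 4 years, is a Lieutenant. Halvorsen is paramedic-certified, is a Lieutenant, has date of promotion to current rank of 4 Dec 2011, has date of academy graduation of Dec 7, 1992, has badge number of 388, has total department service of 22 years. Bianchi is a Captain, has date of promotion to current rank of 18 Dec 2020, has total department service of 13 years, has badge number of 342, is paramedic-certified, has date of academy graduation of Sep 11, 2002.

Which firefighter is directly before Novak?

By rank: Bianchi, Ruiz and Abara (Captain); then Halvorsen, Quinn, Novak and Achebe (Lieutenant).
Among Bianchi, Ruiz and Abara, by total department service (higher first): Bianchi and Ruiz (13 years) before Abara (10 years).
Bianchi and Ruiz are each paramedic-certified, so the next rule applies.
Bianchi and Ruiz both have date of academy graduation Sep 11, 2002, so the next rule applies.
Among Bianchi and Ruiz, by date of promotion to current rank (later first): Bianchi (18 Dec 2020) before Ruiz (19 May 2019).
Among Halvorsen, Quinn, Novak and Achebe, by total department service (higher first): Halvorsen (22 years) before Quinn (12 years) before Novak and Achebe (4 years).
Novak and Achebe are each paramedic-certified, so the next rule applies.
Novak and Achebe both have date of academy graduation Oct 1, 2013, so the next rule applies.
Among Novak and Achebe, by date of promotion to current rank (later first): Novak (24 Jun 1998) before Achebe (18 Jun 1993).
Order: Bianchi, Ruiz, Abara, Halvorsen, Quinn, Novak, Achebe.

Quinn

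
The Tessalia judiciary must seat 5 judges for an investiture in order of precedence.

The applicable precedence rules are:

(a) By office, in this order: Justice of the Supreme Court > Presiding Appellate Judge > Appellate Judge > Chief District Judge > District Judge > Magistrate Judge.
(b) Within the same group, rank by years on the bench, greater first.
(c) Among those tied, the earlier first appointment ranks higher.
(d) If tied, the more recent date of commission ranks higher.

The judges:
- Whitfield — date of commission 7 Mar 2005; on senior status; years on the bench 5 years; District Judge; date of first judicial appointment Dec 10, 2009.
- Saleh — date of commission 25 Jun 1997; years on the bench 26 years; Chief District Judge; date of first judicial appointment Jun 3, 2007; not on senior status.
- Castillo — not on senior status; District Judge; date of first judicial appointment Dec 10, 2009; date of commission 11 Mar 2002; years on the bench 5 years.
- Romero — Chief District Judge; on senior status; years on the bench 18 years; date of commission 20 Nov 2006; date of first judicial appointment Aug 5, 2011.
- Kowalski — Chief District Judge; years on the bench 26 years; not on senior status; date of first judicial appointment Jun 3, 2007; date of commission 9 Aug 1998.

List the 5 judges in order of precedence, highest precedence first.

Kowalski, Saleh, Romero, Whitfield, Castillo

By office: Kowalski, Saleh and Romero (Chief District Judge); then Whitfield and Castillo (District Judge).
Among Kowalski, Saleh and Romero, by years on the bench (higher first): Kowalski and Saleh (26 years) before Romero (18 years).
Kowalski and Saleh both have date of first judicial appointment Jun 3, 2007, so the next rule applies.
Among Kowalski and Saleh, by date of commission (later first): Kowalski (9 Aug 1998) before Saleh (25 Jun 1997).
Whitfield and Castillo both have years on the bench 5 years, so the next rule applies.
Whitfield and Castillo both have date of first judicial appointment Dec 10, 2009, so the next rule applies.
Among Whitfield and Castillo, by date of commission (later first): Whitfield (7 Mar 2005) before Castillo (11 Mar 2002).
Full order: Kowalski, Saleh, Romero, Whitfield, Castillo.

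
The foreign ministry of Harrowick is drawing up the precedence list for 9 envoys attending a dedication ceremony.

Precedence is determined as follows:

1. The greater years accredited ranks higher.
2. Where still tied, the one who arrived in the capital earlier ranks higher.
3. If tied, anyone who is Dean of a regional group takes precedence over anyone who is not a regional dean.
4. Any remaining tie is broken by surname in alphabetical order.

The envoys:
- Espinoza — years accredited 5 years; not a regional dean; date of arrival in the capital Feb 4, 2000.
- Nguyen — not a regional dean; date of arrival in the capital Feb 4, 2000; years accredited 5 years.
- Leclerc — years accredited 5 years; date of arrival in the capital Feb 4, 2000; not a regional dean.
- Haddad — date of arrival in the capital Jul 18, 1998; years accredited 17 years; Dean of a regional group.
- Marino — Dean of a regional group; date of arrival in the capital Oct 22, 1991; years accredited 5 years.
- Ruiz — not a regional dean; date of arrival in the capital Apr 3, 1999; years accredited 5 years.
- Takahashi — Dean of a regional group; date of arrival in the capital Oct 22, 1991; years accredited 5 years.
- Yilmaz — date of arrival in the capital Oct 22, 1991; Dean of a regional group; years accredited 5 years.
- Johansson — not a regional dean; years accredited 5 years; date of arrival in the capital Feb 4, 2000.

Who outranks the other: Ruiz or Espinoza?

Ruiz

By years accredited (higher first): Haddad (17 years); then Marino, Takahashi, Yilmaz, Ruiz, Espinoza, Johansson, Leclerc and Nguyen (each 5 years).
Among Marino, Takahashi, Yilmaz, Ruiz, Espinoza, Johansson, Leclerc and Nguyen, by date of arrival in the capital (earlier first): Marino, Takahashi and Yilmaz (Oct 22, 1991) before Ruiz (Apr 3, 1999) before Espinoza, Johansson, Leclerc and Nguyen (Feb 4, 2000).
Marino, Takahashi and Yilmaz are each Dean of a regional group, so the next rule applies.
Among Marino, Takahashi and Yilmaz, alphabetically by surname: Marino before Takahashi before Yilmaz.
Espinoza, Johansson, Leclerc and Nguyen are each not a regional dean, so the next rule applies.
Among Espinoza, Johansson, Leclerc and Nguyen, alphabetically by surname: Espinoza before Johansson before Leclerc before Nguyen.
So Ruiz takes precedence.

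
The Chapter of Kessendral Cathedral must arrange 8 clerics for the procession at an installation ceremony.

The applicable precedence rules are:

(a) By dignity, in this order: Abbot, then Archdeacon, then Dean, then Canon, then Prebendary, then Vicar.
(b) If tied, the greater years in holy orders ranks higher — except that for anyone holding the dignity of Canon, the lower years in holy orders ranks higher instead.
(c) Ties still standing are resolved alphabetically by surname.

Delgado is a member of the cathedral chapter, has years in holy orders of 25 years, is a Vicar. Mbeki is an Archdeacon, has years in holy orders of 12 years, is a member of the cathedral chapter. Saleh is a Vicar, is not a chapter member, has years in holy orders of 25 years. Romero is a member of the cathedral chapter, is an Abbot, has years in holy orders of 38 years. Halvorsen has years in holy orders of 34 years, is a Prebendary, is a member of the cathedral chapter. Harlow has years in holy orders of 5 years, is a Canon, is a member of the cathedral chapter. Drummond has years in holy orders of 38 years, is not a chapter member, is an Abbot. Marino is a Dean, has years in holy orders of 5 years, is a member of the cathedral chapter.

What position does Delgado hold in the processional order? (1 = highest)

7

By dignity: Drummond and Romero (Abbot); then Mbeki (Archdeacon); then Marino (Dean); then Harlow (Canon); then Halvorsen (Prebendary); then Delgado and Saleh (Vicar).
Drummond and Romero both have years in holy orders 38 years, so the next rule applies.
Among Drummond and Romero, alphabetically by surname: Drummond before Romero.
Delgado and Saleh both have years in holy orders 25 years, so the next rule applies.
Among Delgado and Saleh, alphabetically by surname: Delgado before Saleh.
Order: Drummond, Romero, Mbeki, Marino, Harlow, Halvorsen, Delgado, Saleh. So position 7.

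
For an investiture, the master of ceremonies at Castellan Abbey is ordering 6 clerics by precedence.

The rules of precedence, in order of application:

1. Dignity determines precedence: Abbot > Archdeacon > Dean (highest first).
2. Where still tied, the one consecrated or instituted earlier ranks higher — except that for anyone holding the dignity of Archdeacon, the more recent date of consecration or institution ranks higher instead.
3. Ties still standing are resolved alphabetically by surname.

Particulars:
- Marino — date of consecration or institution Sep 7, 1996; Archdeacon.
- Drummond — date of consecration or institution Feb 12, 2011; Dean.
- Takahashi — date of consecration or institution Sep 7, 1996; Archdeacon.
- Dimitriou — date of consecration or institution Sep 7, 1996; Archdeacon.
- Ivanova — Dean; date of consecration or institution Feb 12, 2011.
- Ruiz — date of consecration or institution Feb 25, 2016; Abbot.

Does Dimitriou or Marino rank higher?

By dignity: Ruiz (Abbot); then Dimitriou, Marino and Takahashi (Archdeacon); then Drummond and Ivanova (Dean).
Dimitriou, Marino and Takahashi all have date of consecration or institution Sep 7, 1996, so the next rule applies.
Among Dimitriou, Marino and Takahashi, alphabetically by surname: Dimitriou before Marino before Takahashi.
Drummond and Ivanova both have date of consecration or institution Feb 12, 2011, so the next rule applies.
Among Drummond and Ivanova, alphabetically by surname: Drummond before Ivanova.
So Dimitriou takes precedence.

Dimitriou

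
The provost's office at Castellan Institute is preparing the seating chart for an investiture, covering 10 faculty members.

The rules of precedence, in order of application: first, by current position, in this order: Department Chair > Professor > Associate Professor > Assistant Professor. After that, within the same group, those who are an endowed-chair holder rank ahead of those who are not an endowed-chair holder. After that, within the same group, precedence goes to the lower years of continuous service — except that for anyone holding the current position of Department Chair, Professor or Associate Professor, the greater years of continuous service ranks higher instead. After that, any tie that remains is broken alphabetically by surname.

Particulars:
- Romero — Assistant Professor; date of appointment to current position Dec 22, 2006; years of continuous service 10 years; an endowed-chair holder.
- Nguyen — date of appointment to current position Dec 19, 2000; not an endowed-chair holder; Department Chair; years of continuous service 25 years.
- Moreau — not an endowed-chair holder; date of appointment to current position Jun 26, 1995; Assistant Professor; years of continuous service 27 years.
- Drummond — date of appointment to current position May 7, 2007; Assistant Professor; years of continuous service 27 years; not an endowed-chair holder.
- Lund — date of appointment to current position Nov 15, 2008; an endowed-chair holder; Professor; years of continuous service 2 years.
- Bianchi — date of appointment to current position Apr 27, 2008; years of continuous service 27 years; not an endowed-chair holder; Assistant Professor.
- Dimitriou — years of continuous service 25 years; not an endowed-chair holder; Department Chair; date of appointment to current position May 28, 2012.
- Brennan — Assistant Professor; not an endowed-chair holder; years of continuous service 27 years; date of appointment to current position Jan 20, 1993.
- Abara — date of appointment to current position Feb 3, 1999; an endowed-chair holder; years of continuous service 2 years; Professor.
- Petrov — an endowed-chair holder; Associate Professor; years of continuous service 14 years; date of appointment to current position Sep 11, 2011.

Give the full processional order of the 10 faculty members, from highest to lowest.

By current position: Dimitriou and Nguyen (Department Chair); then Abara and Lund (Professor); then Petrov (Associate Professor); then Romero, Bianchi, Brennan, Drummond and Moreau (Assistant Professor).
Dimitriou and Nguyen are each not an endowed-chair holder, so the next rule applies.
Dimitriou and Nguyen both have years of continuous service 25 years, so the next rule applies.
Among Dimitriou and Nguyen, alphabetically by surname: Dimitriou before Nguyen.
Abara and Lund are each an endowed-chair holder, so the next rule applies.
Abara and Lund both have years of continuous service 2 years, so the next rule applies.
Among Abara and Lund, alphabetically by surname: Abara before Lund.
Among Romero, Bianchi, Brennan, Drummond and Moreau, an endowed-chair holder before not an endowed-chair holder: Romero (an endowed-chair holder) before Bianchi, Brennan, Drummond and Moreau (not an endowed-chair holder).
Bianchi, Brennan, Drummond and Moreau all have years of continuous service 27 years, so the next rule applies.
Among Bianchi, Brennan, Drummond and Moreau, alphabetically by surname: Bianchi before Brennan before Drummond before Moreau.
Full order: Dimitriou, Nguyen, Abara, Lund, Petrov, Romero, Bianchi, Brennan, Drummond, Moreau.

Dimitriou, Nguyen, Abara, Lund, Petrov, Romero, Bianchi, Brennan, Drummond, Moreau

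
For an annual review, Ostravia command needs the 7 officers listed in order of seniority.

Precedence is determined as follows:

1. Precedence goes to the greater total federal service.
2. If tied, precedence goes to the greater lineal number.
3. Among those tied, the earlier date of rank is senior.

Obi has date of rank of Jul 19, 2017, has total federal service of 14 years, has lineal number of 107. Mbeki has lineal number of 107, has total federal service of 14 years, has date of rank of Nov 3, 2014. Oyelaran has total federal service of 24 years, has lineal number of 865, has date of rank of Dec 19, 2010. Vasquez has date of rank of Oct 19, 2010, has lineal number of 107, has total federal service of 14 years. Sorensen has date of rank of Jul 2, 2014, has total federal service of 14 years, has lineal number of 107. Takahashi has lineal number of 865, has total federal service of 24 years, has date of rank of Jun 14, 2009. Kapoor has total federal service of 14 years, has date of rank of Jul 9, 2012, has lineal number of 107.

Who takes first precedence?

By total federal service (higher first): Takahashi and Oyelaran (both 24 years); then Vasquez, Kapoor, Sorensen, Mbeki and Obi (each 14 years).
Takahashi and Oyelaran both have lineal number 865, so the next rule applies.
Among Takahashi and Oyelaran, by date of rank (earlier first): Takahashi (Jun 14, 2009) before Oyelaran (Dec 19, 2010).
Vasquez, Kapoor, Sorensen, Mbeki and Obi all have lineal number 107, so the next rule applies.
Among Vasquez, Kapoor, Sorensen, Mbeki and Obi, by date of rank (earlier first): Vasquez (Oct 19, 2010) before Kapoor (Jul 9, 2012) before Sorensen (Jul 2, 2014) before Mbeki (Nov 3, 2014) before Obi (Jul 19, 2017).
Order: Takahashi, Oyelaran, Vasquez, Kapoor, Sorensen, Mbeki, Obi.

Takahashi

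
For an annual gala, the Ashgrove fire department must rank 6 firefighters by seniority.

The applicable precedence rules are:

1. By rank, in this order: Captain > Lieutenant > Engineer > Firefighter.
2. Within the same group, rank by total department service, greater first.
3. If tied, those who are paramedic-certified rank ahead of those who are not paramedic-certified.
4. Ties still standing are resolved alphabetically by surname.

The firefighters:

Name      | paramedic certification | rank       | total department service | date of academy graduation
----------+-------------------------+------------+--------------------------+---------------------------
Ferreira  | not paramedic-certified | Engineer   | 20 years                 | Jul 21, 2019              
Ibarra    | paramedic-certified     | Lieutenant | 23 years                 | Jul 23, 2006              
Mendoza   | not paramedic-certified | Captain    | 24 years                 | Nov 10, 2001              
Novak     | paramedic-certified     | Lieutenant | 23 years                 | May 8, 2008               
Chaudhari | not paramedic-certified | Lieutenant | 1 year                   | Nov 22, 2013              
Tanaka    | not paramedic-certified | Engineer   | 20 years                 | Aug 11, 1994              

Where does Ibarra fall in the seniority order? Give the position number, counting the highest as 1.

2

By rank: Mendoza (Captain); then Ibarra, Novak and Chaudhari (Lieutenant); then Ferreira and Tanaka (Engineer).
Among Ibarra, Novak and Chaudhari, by total department service (higher first): Ibarra and Novak (23 years) before Chaudhari (1 year).
Ibarra and Novak are each paramedic-certified, so the next rule applies.
Among Ibarra and Novak, alphabetically by surname: Ibarra before Novak.
Ferreira and Tanaka both have total department service 20 years, so the next rule applies.
Ferreira and Tanaka are each not paramedic-certified, so the next rule applies.
Among Ferreira and Tanaka, alphabetically by surname: Ferreira before Tanaka.
Order: Mendoza, Ibarra, Novak, Chaudhari, Ferreira, Tanaka. So position 2.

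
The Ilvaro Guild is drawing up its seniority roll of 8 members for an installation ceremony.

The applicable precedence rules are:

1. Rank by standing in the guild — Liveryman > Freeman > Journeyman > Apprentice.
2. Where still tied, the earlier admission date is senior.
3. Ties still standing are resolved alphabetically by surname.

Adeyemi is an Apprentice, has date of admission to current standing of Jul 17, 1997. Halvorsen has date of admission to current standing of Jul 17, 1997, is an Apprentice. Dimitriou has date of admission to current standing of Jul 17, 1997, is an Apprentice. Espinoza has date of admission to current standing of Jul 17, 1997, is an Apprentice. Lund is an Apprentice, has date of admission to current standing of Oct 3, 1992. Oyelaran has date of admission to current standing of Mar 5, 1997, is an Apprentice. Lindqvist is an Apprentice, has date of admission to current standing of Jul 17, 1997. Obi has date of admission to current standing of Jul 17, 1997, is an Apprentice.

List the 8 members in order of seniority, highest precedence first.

By standing in the guild: Lund, Oyelaran, Adeyemi, Dimitriou, Espinoza, Halvorsen, Lindqvist and Obi (Apprentice).
Among Lund, Oyelaran, Adeyemi, Dimitriou, Espinoza, Halvorsen, Lindqvist and Obi, by date of admission to current standing (earlier first): Lund (Oct 3, 1992) before Oyelaran (Mar 5, 1997) before Adeyemi, Dimitriou, Espinoza, Halvorsen, Lindqvist and Obi (Jul 17, 1997).
Among Adeyemi, Dimitriou, Espinoza, Halvorsen, Lindqvist and Obi, alphabetically by surname: Adeyemi before Dimitriou before Espinoza before Halvorsen before Lindqvist before Obi.
Full order: Lund, Oyelaran, Adeyemi, Dimitriou, Espinoza, Halvorsen, Lindqvist, Obi.

Lund, Oyelaran, Adeyemi, Dimitriou, Espinoza, Halvorsen, Lindqvist, Obi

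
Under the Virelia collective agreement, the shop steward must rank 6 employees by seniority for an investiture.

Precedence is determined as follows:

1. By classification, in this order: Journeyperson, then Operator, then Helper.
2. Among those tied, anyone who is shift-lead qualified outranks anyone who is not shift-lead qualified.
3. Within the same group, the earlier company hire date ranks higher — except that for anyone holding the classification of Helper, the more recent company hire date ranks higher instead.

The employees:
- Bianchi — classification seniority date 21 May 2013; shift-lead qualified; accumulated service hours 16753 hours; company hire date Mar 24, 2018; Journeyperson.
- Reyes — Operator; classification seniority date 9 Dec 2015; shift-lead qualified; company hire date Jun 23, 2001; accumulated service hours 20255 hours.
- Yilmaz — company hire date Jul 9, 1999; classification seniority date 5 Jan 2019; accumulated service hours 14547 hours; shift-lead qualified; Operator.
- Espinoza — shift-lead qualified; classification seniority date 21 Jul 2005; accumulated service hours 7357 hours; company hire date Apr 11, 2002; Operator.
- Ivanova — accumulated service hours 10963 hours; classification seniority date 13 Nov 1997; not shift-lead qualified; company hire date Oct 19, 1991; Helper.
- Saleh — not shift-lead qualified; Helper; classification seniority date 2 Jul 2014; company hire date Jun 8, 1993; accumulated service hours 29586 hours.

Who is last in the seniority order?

Ivanova

By classification: Bianchi (Journeyperson); then Yilmaz, Reyes and Espinoza (Operator); then Saleh and Ivanova (Helper).
Yilmaz, Reyes and Espinoza are each shift-lead qualified, so the next rule applies.
Among Yilmaz, Reyes and Espinoza, by company hire date (earlier first): Yilmaz (Jul 9, 1999) before Reyes (Jun 23, 2001) before Espinoza (Apr 11, 2002).
Saleh and Ivanova are each not shift-lead qualified, so the next rule applies.
Among Saleh and Ivanova, by company hire date (later first) (reversed rule for this group): Saleh (Jun 8, 1993) before Ivanova (Oct 19, 1991).
Order: Bianchi, Yilmaz, Reyes, Espinoza, Saleh, Ivanova.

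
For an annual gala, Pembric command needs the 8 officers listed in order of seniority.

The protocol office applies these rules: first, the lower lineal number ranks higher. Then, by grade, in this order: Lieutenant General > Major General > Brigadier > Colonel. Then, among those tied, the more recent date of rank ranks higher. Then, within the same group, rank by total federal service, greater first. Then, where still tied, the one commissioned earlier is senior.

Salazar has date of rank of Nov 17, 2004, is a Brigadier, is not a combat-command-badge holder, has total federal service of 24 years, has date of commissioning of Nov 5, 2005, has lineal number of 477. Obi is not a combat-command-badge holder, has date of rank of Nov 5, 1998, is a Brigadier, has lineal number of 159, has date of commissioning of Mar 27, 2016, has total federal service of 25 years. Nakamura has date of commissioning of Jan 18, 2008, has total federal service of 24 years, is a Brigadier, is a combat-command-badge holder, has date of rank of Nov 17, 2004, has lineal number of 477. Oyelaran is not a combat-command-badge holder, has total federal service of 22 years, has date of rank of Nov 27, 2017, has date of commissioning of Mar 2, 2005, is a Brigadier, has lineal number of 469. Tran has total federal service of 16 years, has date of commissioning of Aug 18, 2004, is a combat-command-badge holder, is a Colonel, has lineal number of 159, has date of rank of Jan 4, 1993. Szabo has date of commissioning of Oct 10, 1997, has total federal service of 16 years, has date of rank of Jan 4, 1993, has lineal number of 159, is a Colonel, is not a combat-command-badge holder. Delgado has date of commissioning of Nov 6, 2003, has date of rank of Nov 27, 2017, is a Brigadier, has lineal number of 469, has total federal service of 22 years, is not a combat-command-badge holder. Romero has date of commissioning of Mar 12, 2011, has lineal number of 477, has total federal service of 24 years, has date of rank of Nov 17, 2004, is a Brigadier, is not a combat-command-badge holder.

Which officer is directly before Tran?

Szabo

By lineal number (lower first): Obi, Szabo and Tran (each 159); then Delgado and Oyelaran (both 469); then Salazar, Nakamura and Romero (each 477).
Among Obi, Szabo and Tran, by grade: Obi (Brigadier) before Szabo and Tran (Colonel).
Szabo and Tran both have date of rank Jan 4, 1993, so the next rule applies.
Szabo and Tran both have total federal service 16 years, so the next rule applies.
Among Szabo and Tran, by date of commissioning (earlier first): Szabo (Oct 10, 1997) before Tran (Aug 18, 2004).
Delgado and Oyelaran are each Brigadier, so the next rule applies.
Delgado and Oyelaran both have date of rank Nov 27, 2017, so the next rule applies.
Delgado and Oyelaran both have total federal service 22 years, so the next rule applies.
Among Delgado and Oyelaran, by date of commissioning (earlier first): Delgado (Nov 6, 2003) before Oyelaran (Mar 2, 2005).
Salazar, Nakamura and Romero are each Brigadier, so the next rule applies.
Salazar, Nakamura and Romero all have date of rank Nov 17, 2004, so the next rule applies.
Salazar, Nakamura and Romero all have total federal service 24 years, so the next rule applies.
Among Salazar, Nakamura and Romero, by date of commissioning (earlier first): Salazar (Nov 5, 2005) before Nakamura (Jan 18, 2008) before Romero (Mar 12, 2011).
Order: Obi, Szabo, Tran, Delgado, Oyelaran, Salazar, Nakamura, Romero.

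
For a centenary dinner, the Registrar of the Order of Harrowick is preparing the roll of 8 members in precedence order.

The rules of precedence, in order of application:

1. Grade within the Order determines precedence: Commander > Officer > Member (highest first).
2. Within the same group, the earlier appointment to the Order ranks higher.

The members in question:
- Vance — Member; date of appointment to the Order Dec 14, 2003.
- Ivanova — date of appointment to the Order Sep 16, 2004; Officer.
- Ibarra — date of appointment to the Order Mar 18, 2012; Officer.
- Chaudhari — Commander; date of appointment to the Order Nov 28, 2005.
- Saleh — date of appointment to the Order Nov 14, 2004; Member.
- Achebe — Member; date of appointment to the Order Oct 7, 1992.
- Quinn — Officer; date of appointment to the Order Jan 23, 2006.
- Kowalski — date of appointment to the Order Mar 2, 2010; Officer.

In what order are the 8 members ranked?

By grade within the Order: Chaudhari (Commander); then Ivanova, Quinn, Kowalski and Ibarra (Officer); then Achebe, Vance and Saleh (Member).
Among Ivanova, Quinn, Kowalski and Ibarra, by date of appointment to the Order (earlier first): Ivanova (Sep 16, 2004) before Quinn (Jan 23, 2006) before Kowalski (Mar 2, 2010) before Ibarra (Mar 18, 2012).
Among Achebe, Vance and Saleh, by date of appointment to the Order (earlier first): Achebe (Oct 7, 1992) before Vance (Dec 14, 2003) before Saleh (Nov 14, 2004).
Full order: Chaudhari, Ivanova, Quinn, Kowalski, Ibarra, Achebe, Vance, Saleh.

Chaudhari, Ivanova, Quinn, Kowalski, Ibarra, Achebe, Vance, Saleh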